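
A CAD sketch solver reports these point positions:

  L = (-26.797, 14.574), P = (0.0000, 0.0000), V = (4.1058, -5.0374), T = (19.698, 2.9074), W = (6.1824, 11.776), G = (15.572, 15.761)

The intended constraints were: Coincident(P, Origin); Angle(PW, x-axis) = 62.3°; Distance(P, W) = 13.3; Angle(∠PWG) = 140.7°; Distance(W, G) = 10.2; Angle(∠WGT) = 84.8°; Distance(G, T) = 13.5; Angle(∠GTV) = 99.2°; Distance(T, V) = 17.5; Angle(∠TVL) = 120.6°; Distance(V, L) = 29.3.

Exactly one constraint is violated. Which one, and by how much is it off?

Distance(V, L) = 29.3 — off by 7.30.

P = (0.00, 0.00) ✓; PW at 62.30° ✓; |PW| = 13.30 ✓; ∠PWG = 140.7° ✓; |WG| = 10.20 ✓; ∠WGT = 84.80° ✓; |GT| = 13.50 ✓; ∠GTV = 99.20° ✓; |TV| = 17.50 ✓; ∠TVL = 120.6° ✓; |VL| = 36.60 ✗.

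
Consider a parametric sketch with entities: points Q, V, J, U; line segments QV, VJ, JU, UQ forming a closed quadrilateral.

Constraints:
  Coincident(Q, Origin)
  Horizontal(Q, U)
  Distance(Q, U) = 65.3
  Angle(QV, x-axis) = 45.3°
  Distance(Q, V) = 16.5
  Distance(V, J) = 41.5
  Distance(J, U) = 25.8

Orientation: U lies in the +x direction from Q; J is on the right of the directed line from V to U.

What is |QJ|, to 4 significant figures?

46.17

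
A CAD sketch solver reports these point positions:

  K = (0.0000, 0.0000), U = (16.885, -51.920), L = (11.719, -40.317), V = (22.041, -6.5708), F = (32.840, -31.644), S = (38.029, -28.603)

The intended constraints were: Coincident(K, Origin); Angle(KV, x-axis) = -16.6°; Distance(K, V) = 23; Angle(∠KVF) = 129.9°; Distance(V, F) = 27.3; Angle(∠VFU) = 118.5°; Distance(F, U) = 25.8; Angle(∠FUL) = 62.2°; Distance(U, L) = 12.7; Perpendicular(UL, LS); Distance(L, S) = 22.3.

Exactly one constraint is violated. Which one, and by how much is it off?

Distance(L, S) = 22.3 — off by 6.50.

K = (0.00, 0.00) ✓; KV at -16.60° ✓; |KV| = 23.00 ✓; ∠KVF = 129.9° ✓; |VF| = 27.30 ✓; ∠VFU = 118.5° ✓; |FU| = 25.80 ✓; ∠FUL = 62.20° ✓; |UL| = 12.70 ✓; ∠(UL, LS) = 90.00° ✓; |LS| = 28.80 ✗.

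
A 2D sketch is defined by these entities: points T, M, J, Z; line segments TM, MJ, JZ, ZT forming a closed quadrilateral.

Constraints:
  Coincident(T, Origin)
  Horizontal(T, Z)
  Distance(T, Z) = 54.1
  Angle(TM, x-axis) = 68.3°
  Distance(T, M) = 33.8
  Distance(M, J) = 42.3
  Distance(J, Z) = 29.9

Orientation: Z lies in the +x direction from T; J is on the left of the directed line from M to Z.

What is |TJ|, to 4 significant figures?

62.40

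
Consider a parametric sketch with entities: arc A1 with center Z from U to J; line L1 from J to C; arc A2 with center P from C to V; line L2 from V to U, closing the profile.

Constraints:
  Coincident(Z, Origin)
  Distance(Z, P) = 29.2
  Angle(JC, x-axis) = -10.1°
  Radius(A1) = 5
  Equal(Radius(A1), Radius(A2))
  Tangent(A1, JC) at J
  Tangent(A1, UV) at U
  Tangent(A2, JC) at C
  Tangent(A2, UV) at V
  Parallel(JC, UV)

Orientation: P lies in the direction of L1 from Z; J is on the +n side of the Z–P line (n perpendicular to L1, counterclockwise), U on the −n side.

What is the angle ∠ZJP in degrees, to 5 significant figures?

80.283°

The slot axis is L1's direction at -10.1°, so u = (cos -10.1°, sin -10.1°) = (0.98450, -0.17537) and n = (−sin -10.1°, cos -10.1°) = (0.17537, 0.98450). Z is at the origin and P lies 29.2 along u from Z, so P = 29.2·u = (28.747, -5.1207). Tangency of A1 to both parallel lines with radius 5.0 puts J and U at Z ± 5.0·n: J = (0.87683, 4.9225), U = (-0.87683, -4.9225). Then cos ∠ZJP = JZ·JP / (|JZ||JP|), giving 80.283°.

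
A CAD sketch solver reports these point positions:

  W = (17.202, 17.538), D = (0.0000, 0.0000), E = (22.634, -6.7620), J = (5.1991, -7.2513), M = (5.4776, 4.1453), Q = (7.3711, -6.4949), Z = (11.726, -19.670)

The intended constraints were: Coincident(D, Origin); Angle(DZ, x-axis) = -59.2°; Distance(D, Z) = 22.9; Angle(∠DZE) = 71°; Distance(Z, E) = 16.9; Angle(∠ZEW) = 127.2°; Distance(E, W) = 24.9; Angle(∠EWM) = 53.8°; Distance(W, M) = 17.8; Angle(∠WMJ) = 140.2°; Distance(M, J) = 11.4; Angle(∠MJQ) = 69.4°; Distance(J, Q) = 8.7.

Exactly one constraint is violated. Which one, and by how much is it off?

Distance(J, Q) = 8.7 — off by 6.40.

D = (0.00, 0.00) ✓; DZ at -59.20° ✓; |DZ| = 22.90 ✓; ∠DZE = 71.00° ✓; |ZE| = 16.90 ✓; ∠ZEW = 127.2° ✓; |EW| = 24.90 ✓; ∠EWM = 53.80° ✓; |WM| = 17.80 ✓; ∠WMJ = 140.2° ✓; |MJ| = 11.40 ✓; ∠MJQ = 69.40° ✓; |JQ| = 2.300 ✗.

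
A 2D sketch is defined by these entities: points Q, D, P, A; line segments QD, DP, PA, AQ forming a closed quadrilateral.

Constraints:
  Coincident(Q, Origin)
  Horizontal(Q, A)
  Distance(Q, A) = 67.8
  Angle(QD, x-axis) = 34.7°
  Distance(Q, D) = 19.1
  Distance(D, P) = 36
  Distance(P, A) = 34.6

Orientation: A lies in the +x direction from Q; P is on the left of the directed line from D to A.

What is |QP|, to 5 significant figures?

55.022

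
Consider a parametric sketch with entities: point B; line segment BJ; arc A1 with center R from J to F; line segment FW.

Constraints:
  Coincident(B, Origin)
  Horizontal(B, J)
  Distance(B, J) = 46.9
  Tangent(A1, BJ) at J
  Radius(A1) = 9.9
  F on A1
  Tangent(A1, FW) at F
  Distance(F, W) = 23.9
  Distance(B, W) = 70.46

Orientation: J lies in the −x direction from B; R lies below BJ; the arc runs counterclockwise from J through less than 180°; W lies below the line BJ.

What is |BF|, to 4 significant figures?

56.64

Checks: |RF| = 9.900 ✓; ∠(RF, FW) = 90.00° ✓; |FW| = 23.90 ✓; |BW| = 70.46 ✓.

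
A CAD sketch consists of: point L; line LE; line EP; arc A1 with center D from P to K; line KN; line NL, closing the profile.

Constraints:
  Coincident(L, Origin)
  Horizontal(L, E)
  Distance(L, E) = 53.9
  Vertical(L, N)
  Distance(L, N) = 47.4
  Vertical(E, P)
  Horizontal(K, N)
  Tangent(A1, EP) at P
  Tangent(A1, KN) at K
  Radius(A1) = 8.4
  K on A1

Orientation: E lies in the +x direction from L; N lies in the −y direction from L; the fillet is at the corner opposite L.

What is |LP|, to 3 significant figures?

66.5

L is at the origin; L and E share the same y with |LE| = 53.9 and E on the +x side, so E = (53.9, 0.00). LN is vertical with |LN| = 47.4 and N on the −y side, so N = (0.00, -47.4). The virtual corner opposite L is at (53.9, -47.4). Tangency of A1 to EP means the radius DP is perpendicular to EP and since A1 is tangent to KN there, DK ⟂ KN, with radius 8.4, so the center D sits 8.4 in from both sides at D = (45.5, -39.0). That places the tangent points at P = (53.9, -39.0) on EP and K = (45.5, -47.4) on KN. Then |LP| = |P − L| = 66.5.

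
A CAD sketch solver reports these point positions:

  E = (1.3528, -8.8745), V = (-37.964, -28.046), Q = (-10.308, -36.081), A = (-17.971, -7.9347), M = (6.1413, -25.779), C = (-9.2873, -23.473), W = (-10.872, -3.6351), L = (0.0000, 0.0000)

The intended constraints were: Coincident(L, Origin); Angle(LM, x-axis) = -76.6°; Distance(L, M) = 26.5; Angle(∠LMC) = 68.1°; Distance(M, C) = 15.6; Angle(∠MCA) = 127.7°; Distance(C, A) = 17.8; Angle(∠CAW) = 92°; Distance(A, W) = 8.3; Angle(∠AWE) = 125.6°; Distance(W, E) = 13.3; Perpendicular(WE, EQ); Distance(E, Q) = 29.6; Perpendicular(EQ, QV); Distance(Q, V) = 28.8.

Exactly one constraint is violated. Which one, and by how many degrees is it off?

Perpendicular(EQ, QV) — off by 7.00°.

L = (0.00, 0.00) ✓; LM at -76.60° ✓; |LM| = 26.50 ✓; ∠LMC = 68.10° ✓; |MC| = 15.60 ✓; ∠MCA = 127.7° ✓; |CA| = 17.80 ✓; ∠CAW = 92.00° ✓; |AW| = 8.300 ✓; ∠AWE = 125.6° ✓; |WE| = 13.30 ✓; ∠(WE, EQ) = 90.00° ✓; |EQ| = 29.60 ✓; ∠(EQ, QV) = 83.00° ✗; |QV| = 28.80 ✓.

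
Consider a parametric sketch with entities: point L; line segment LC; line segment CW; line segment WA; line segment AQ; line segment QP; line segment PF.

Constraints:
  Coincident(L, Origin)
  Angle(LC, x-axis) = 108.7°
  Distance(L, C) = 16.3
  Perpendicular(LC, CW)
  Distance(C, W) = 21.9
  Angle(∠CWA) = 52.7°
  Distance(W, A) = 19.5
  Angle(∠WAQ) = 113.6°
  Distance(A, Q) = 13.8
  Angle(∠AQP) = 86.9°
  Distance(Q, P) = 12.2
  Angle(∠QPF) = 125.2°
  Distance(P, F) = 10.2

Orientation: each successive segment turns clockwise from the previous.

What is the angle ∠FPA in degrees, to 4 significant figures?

74.93°

L is at the origin; LC runs at 108.7° with length 16.3, so C = (-5.226, 15.44). The perpendicularity gives CW at right angles to LC, so CW runs at 18.70°; with |CW| = 21.9, W = (15.52, 22.46). ∠CWA = 52.7° gives WA at -108.6° from the x-axis; with |WA| = 19.5, A = (9.298, 3.979). ∠WAQ = 113.6° gives AQ at -175.0° from the x-axis; with |AQ| = 13.8, Q = (-4.449, 2.777). ∠AQP = 86.9° gives QP at 91.90° from the x-axis; with |QP| = 12.2, P = (-4.854, 14.97). ∠QPF = 125.2° gives PF at 37.10° from the x-axis; with |PF| = 10.2, F = (3.282, 21.12). Then cos ∠FPA = PF·PA / (|PF||PA|), giving 74.93°.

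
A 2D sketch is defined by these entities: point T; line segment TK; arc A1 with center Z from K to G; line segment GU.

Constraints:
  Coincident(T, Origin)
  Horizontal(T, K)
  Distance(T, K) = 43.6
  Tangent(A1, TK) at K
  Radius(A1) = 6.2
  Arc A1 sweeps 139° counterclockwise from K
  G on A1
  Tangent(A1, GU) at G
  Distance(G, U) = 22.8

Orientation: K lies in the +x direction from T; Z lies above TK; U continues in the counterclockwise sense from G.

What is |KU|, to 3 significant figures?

29.0

On A1, K sits at bearing -90° from Z; a 139° counterclockwise sweep puts G at bearing 49°, so G = Z + 6.2·(cos 49°, sin 49°) = (47.7, 10.9). A1 meets GU tangentially, so ZG is at right angles to GU, so GU runs along (−sin 49°, cos 49°); with |GU| = 22.8, U = (30.5, 25.8). Then |KU| = |U − K| = 29.0.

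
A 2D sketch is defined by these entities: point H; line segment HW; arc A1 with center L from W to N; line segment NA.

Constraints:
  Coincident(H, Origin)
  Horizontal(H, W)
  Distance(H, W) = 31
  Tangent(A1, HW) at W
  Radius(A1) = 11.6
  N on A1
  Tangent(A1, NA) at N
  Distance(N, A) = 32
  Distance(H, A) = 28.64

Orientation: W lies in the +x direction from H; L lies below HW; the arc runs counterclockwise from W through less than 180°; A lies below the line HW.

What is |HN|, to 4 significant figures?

22.51

Checks: ∠(LW, WH) = 90.00° ✓; |LW| = 11.60 ✓; |LN| = 11.60 ✓; ∠(LN, NA) = 90.00° ✓; |NA| = 32.00 ✓; |HA| = 28.64 ✓.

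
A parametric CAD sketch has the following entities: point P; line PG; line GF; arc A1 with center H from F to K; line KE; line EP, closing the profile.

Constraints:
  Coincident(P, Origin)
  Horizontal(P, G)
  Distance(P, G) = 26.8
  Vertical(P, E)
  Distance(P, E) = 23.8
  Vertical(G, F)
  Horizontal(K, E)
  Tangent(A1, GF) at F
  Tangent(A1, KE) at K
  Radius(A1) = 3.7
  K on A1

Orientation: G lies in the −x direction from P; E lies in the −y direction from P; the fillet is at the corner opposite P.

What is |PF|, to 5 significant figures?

33.500

P is at the origin; PG is horizontal with |PG| = 26.8 and G on the −x side, so G = (-26.800, 0.0000). P and E share the same x with |PE| = 23.8 and E on the −y side, so E = (0.0000, -23.800). The virtual corner opposite P is at (-26.800, -23.800). Since A1 is tangent to GF there, HF ⟂ GF and the tangent condition forces HK to be normal to KE, with radius 3.7, so the center H sits 3.7 in from both sides at H = (-23.100, -20.100). That places the tangent points at F = (-26.800, -20.100) on GF and K = (-23.100, -23.800) on KE. Then |PF| = |F − P| = 33.500.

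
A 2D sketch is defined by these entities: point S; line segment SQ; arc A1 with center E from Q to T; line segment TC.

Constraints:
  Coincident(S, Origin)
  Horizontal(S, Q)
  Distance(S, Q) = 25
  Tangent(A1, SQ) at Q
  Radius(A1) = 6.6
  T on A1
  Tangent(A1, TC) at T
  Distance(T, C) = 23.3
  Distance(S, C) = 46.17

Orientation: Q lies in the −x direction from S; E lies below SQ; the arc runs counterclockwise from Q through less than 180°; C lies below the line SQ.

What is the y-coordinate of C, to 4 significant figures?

-27.65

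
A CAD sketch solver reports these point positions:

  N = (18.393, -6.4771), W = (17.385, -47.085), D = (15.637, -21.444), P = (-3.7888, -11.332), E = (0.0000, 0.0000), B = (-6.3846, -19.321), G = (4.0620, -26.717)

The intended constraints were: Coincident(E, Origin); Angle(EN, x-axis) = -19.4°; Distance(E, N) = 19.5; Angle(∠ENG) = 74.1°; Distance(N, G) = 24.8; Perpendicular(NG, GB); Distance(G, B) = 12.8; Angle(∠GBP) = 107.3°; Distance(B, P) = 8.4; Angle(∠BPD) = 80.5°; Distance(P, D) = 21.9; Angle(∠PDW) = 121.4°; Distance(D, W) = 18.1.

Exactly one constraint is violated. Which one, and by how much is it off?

Distance(D, W) = 18.1 — off by 7.60.

E = (0.00, 0.00) ✓; EN at -19.40° ✓; |EN| = 19.50 ✓; ∠ENG = 74.10° ✓; |NG| = 24.80 ✓; ∠(NG, GB) = 90.00° ✓; |GB| = 12.80 ✓; ∠GBP = 107.3° ✓; |BP| = 8.400 ✓; ∠BPD = 80.50° ✓; |PD| = 21.90 ✓; ∠PDW = 121.4° ✓; |DW| = 25.70 ✗.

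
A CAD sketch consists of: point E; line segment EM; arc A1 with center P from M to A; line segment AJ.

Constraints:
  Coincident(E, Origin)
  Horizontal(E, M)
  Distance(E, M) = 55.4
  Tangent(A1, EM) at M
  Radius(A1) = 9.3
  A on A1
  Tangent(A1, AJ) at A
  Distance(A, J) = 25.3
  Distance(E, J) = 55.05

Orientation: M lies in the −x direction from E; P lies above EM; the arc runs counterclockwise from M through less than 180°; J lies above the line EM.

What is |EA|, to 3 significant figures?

46.9

Checks: ∠(PM, ME) = 90.00° ✓; |PM| = 9.300 ✓; |PA| = 9.300 ✓; ∠(PA, AJ) = 90.00° ✓; |AJ| = 25.30 ✓; |EJ| = 55.05 ✓.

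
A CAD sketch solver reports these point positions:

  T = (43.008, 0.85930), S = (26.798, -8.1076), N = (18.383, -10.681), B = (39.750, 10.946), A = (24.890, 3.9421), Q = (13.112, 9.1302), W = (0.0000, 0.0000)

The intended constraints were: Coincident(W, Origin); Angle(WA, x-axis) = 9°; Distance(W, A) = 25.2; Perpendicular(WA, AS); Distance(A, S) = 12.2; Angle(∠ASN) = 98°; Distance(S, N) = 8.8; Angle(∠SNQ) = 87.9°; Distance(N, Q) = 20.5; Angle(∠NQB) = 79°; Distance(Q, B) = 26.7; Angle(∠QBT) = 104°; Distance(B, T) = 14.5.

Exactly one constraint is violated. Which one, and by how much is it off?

Distance(B, T) = 14.5 — off by 3.90.

W = (0.00, 0.00) ✓; WA at 9.000° ✓; |WA| = 25.20 ✓; ∠(WA, AS) = 90.00° ✓; |AS| = 12.20 ✓; ∠ASN = 98.01° ✓; |SN| = 8.800 ✓; ∠SNQ = 87.89° ✓; |NQ| = 20.50 ✓; ∠NQB = 79.00° ✓; |QB| = 26.70 ✓; ∠QBT = 104.0° ✓; |BT| = 10.60 ✗.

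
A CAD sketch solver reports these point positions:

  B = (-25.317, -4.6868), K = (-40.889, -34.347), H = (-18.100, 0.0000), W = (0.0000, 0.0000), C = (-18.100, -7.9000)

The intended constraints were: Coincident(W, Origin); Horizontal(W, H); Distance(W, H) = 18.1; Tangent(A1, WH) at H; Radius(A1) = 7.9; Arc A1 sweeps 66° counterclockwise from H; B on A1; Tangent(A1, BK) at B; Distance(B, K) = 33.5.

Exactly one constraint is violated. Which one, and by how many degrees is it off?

Tangent(A1, BK) at B — off by 3.70°.

W = (0.00, 0.00) ✓; W.y = 0.00, H.y = 0.00 ✓; |WH| = 18.10 ✓; ∠(CH, HW) = 90.00° ✓; |CH| = 7.900 ✓; bearing(C→B) − bearing(C→H) = 66.00° ✓; |CB| = 7.900 ✓; ∠(CB, BK) = 93.70° ✗; |BK| = 33.50 ✓.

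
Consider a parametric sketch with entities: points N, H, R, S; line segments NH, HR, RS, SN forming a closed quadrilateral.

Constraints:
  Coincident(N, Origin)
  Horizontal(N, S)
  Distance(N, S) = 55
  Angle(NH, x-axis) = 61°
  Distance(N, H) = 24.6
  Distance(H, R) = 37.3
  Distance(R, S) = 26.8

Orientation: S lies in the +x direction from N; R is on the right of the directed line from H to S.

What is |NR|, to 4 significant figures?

32.36

N is at the origin; NS is horizontal with |NS| = 55.0 and S in +x, so S = (55.0, 0). NH runs at 61.0° with |NH| = 24.6, so H = (11.93, 21.52). R is determined by |HR| = 37.3 and |RS| = 26.8 together: it lies at the intersection of circle(H, 37.3) and circle(S, 26.8). With |HS| = 48.15, the foot of the radical line on HS is 31.06 from H and the perpendicular offset is √(37.3² − 31.06²) = 20.65. Taking the right-of-HS solution: R = (30.49, -10.84).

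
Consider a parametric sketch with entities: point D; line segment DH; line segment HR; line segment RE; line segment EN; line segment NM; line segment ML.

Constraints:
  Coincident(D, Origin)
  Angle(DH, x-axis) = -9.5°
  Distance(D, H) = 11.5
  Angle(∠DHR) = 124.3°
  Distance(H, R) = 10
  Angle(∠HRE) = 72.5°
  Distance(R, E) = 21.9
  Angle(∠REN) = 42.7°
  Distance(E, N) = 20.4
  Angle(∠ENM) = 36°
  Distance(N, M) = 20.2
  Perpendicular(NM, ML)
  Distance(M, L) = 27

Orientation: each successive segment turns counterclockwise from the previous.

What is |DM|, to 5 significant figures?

19.097

D is at the origin; DH runs at -9.5° with length 11.5, so H = (11.342, -1.8980). ∠DHR = 124.3° gives HR at 46.200° from the x-axis; with |HR| = 10.0, R = (18.264, 5.3196). ∠HRE = 72.5° gives RE at 153.70° from the x-axis; with |RE| = 21.9, E = (-1.3693, 15.023). ∠REN = 42.7° gives EN at -69.000° from the x-axis; with |EN| = 20.4, N = (5.9414, -4.0222). ∠ENM = 36.0° gives NM at 75.000° from the x-axis; with |NM| = 20.2, M = (11.170, 15.489). Then |DM| = |M − D| = 19.097.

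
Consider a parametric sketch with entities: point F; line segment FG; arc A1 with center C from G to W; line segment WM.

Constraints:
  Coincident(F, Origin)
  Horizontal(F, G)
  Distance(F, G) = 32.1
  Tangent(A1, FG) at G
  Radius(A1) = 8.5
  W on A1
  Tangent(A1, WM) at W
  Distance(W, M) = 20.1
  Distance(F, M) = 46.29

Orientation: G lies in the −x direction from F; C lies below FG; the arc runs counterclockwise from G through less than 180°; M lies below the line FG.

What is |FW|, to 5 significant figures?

41.706

Checks: |CW| = 8.500 ✓; ∠(CW, WM) = 90.00° ✓; |WM| = 20.10 ✓; |FM| = 46.29 ✓.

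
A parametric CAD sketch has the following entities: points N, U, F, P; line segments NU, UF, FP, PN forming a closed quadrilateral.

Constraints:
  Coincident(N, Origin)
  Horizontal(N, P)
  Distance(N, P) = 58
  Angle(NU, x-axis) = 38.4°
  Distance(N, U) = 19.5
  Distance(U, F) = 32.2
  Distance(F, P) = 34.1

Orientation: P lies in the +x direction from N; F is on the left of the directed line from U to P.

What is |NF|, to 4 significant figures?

51.66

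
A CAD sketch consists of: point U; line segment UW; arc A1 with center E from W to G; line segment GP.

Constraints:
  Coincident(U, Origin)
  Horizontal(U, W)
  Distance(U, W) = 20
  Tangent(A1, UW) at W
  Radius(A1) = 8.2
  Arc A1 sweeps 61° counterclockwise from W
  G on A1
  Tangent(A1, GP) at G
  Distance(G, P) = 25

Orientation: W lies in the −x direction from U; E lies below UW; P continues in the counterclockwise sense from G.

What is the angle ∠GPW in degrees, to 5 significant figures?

7.4808°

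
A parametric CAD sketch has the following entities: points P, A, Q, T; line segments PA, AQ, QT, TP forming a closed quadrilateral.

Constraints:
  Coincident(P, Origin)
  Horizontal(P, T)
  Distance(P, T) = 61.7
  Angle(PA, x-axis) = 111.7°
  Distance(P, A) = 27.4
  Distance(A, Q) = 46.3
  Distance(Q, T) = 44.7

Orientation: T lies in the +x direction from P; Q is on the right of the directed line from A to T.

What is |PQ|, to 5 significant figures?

21.432

P is at the origin; PT is horizontal with |PT| = 61.7 and T in +x, so T = (61.7, 0). PA runs at 111.7° with |PA| = 27.4, so A = (-10.131, 25.458). Q is determined by |AQ| = 46.3 and |QT| = 44.7 together: it lies at the intersection of circle(A, 46.3) and circle(T, 44.7). With |AT| = 76.209, the foot of the radical line on AT is 39.060 from A and the perpendicular offset is √(46.3² − 39.060²) = 24.860. Taking the right-of-AT solution: Q = (18.380, -11.022).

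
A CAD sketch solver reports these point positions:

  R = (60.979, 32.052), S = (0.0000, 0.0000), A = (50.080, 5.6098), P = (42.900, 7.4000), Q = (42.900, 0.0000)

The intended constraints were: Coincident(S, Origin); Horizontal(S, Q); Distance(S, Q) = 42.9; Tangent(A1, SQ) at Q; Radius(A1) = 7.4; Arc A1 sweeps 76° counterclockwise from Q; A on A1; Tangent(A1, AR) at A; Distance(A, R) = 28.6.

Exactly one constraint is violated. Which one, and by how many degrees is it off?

Tangent(A1, AR) at A — off by 8.40°.

S = (0.00, 0.00) ✓; S.y = 0.00, Q.y = 0.00 ✓; |SQ| = 42.90 ✓; ∠(PQ, QS) = 90.00° ✓; |PQ| = 7.400 ✓; bearing(P→A) − bearing(P→Q) = 76.00° ✓; |PA| = 7.400 ✓; ∠(PA, AR) = 98.40° ✗; |AR| = 28.60 ✓.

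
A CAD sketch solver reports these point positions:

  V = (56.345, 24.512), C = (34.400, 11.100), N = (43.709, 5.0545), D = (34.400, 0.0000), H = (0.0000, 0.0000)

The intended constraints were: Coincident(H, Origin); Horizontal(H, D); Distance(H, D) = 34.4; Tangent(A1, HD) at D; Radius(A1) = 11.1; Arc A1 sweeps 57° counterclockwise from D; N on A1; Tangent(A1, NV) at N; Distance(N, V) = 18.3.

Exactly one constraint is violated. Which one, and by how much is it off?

Distance(N, V) = 18.3 — off by 4.90.

H = (0.00, 0.00) ✓; H.y = 0.00, D.y = 0.00 ✓; |HD| = 34.40 ✓; ∠(CD, DH) = 90.00° ✓; |CD| = 11.10 ✓; bearing(C→N) − bearing(C→D) = 57.00° ✓; |CN| = 11.10 ✓; ∠(CN, NV) = 90.00° ✓; |NV| = 23.20 ✗.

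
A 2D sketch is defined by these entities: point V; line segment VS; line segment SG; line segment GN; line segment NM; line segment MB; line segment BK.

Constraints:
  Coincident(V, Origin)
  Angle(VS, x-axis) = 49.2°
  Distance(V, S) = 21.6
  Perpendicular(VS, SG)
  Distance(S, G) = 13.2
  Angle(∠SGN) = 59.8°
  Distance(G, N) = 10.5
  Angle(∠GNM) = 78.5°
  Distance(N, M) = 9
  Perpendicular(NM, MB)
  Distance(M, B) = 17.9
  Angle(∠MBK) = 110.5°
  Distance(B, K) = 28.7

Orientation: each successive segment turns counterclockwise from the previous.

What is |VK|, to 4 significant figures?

45.29

NM is perpendicular to MB, so MB runs at 90.90°; with |MB| = 17.9, B = (10.91, 32.69). ∠MBK = 110.5° gives BK at 160.4° from the x-axis; with |BK| = 28.7, K = (-16.13, 42.32). Then |VK| = |K − V| = 45.29.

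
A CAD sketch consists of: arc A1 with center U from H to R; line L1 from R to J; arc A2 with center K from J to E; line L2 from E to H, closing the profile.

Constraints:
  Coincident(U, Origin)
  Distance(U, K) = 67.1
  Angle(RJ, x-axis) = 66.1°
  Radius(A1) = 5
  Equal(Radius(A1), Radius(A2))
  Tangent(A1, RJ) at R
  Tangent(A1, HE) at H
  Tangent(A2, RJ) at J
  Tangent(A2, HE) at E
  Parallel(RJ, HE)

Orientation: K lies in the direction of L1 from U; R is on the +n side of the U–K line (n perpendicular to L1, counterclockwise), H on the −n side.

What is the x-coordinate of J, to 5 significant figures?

22.614

The slot axis is L1's direction at 66.1°, so u = (cos 66.1°, sin 66.1°) = (0.40514, 0.91425) and n = (−sin 66.1°, cos 66.1°) = (-0.91425, 0.40514). U is at the origin and K lies 67.1 along u from U, so K = 67.1·u = (27.185, 61.346). Tangency of A1 to both parallel lines with radius 5.0 puts R and H at U ± 5.0·n: R = (-4.5713, 2.0257), H = (4.5713, -2.0257). Equal radii place J and E the same way about K: J = K + 5.0·n = (22.614, 63.372), E = K − 5.0·n = (31.756, 59.321). So J.x = 22.614.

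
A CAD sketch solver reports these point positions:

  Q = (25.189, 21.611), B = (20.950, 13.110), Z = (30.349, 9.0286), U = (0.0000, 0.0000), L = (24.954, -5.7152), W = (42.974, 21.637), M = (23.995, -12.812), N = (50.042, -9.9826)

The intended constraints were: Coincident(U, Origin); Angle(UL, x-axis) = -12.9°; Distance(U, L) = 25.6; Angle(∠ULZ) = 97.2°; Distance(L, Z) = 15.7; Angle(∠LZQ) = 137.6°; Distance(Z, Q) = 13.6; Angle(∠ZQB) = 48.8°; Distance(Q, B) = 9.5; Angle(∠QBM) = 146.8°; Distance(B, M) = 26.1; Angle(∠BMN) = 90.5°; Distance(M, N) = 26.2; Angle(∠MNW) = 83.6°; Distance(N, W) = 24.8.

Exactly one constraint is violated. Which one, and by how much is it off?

Distance(N, W) = 24.8 — off by 7.60.

U = (0.00, 0.00) ✓; UL at -12.90° ✓; |UL| = 25.60 ✓; ∠ULZ = 97.20° ✓; |LZ| = 15.70 ✓; ∠LZQ = 137.6° ✓; |ZQ| = 13.60 ✓; ∠ZQB = 48.80° ✓; |QB| = 9.499 ✓; ∠QBM = 146.8° ✓; |BM| = 26.10 ✓; ∠BMN = 90.50° ✓; |MN| = 26.20 ✓; ∠MNW = 83.60° ✓; |NW| = 32.40 ✗.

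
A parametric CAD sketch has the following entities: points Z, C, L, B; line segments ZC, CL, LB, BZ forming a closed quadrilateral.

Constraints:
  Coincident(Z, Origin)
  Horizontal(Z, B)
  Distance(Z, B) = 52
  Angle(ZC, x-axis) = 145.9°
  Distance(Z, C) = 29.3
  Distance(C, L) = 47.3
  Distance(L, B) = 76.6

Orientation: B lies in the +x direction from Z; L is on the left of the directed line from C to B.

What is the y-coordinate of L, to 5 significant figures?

56.718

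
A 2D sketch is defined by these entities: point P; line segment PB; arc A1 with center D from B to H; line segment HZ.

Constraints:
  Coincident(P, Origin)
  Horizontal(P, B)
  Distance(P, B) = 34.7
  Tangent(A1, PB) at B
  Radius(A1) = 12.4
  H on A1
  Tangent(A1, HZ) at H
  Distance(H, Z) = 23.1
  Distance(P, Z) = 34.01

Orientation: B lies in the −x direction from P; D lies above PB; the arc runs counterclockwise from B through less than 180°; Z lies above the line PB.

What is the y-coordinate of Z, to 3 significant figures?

30.3

Checks: P.y = 0.00, B.y = 0.00 ✓; |DH| = 12.40 ✓; ∠(DH, HZ) = 90.00° ✓; |HZ| = 23.10 ✓; |PZ| = 34.01 ✓.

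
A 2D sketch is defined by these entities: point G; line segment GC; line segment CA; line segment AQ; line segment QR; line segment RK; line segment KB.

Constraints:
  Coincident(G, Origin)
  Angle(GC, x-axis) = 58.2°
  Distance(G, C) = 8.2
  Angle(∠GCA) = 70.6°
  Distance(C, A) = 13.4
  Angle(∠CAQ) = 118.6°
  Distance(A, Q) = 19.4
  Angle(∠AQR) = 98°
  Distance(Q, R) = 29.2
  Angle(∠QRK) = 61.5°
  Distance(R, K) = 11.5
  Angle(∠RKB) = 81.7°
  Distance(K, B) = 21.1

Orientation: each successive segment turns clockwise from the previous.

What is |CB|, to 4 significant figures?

29.76

G is at the origin; GC runs at 58.2° with length 8.2, so C = (4.321, 6.969). ∠GCA = 70.6° gives CA at -51.20° from the x-axis; with |CA| = 13.4, A = (12.72, -3.474). ∠CAQ = 118.6° gives AQ at -112.6° from the x-axis; with |AQ| = 19.4, Q = (5.262, -21.38). ∠AQR = 98.0° gives QR at 165.4° from the x-axis; with |QR| = 29.2, R = (-22.99, -14.02). ∠QRK = 61.5° gives RK at 46.90° from the x-axis; with |RK| = 11.5, K = (-15.14, -5.627). ∠RKB = 81.7° gives KB at -51.40° from the x-axis; with |KB| = 21.1, B = (-1.973, -22.12). Then |CB| = |B − C| = 29.76.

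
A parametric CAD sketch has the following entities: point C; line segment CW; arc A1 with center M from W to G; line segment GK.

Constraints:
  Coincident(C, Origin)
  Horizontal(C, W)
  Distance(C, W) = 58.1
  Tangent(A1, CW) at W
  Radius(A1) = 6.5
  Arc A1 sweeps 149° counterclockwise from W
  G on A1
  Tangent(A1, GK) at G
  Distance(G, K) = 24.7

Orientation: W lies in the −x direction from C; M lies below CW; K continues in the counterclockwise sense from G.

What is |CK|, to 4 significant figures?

47.30

On A1, W sits at bearing 90° from M; a 149° counterclockwise sweep puts G at bearing 239°, so G = M + 6.5·(cos 239°, sin 239°) = (-61.45, -12.07). Tangency of A1 to GK means the radius MG is perpendicular to GK, so GK runs along (−sin 239°, cos 239°); with |GK| = 24.7, K = (-40.28, -24.79). Then |CK| = |K − C| = 47.30.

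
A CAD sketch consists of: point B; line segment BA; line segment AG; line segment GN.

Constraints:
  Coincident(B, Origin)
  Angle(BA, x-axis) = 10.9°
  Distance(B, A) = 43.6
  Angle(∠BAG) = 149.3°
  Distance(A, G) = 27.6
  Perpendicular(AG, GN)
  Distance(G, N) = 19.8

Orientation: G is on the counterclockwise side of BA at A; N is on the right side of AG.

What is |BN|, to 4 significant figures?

77.50

B is at the origin; BA runs at 10.9° with length 43.6, so A = 43.6·(cos 10.9°, sin 10.9°) = (42.81, 8.245). ∠BAG = 149.3°, so AG runs at 10.9° + (180° − 149.3°) = 41.60° from the x-axis; with |AG| = 27.6, G = A + 27.6·(cos 41.60°, sin 41.60°) = (63.45, 26.57). AG is perpendicular to GN; with |GN| = 19.8 on the right of AG, N = G + 19.8·(0.6639, -0.7478) = (76.60, 11.76). Then |BN| = |N − B| = 77.50.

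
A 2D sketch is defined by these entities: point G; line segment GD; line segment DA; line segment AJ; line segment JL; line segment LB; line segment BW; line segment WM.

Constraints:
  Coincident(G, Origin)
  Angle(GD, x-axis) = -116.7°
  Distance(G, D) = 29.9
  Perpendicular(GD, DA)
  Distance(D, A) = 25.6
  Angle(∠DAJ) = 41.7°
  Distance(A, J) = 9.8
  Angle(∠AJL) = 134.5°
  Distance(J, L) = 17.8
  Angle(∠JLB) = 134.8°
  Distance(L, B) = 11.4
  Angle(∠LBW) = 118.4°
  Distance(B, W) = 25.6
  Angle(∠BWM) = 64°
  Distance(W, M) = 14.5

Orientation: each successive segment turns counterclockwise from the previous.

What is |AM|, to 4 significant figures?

21.52

G is at the origin; GD runs at -116.7° with length 29.9, so D = (-13.43, -26.71). GD ⟂ DA, so DA runs at -26.70°; with |DA| = 25.6, A = (9.436, -38.21). ∠DAJ = 41.7° gives AJ at 111.6° from the x-axis; with |AJ| = 9.8, J = (5.828, -29.10). ∠AJL = 134.5° gives JL at 157.1° from the x-axis; with |JL| = 17.8, L = (-10.57, -22.18). ∠JLB = 134.8° gives LB at -157.7° from the x-axis; with |LB| = 11.4, B = (-21.12, -26.50). ∠LBW = 118.4° gives BW at -96.10° from the x-axis; with |BW| = 25.6, W = (-23.84, -51.96). ∠BWM = 64.0° gives WM at 19.90° from the x-axis; with |WM| = 14.5, M = (-10.20, -47.02). Then |AM| = |M − A| = 21.52.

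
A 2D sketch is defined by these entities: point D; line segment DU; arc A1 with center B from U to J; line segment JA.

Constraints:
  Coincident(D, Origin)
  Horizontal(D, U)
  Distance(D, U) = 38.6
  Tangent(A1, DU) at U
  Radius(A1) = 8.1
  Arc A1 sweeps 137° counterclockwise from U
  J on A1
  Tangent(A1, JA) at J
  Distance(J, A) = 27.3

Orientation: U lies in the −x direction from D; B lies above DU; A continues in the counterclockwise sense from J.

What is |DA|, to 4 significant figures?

62.28

On A1, U sits at bearing -90° from B; a 137° counterclockwise sweep puts J at bearing 47°, so J = B + 8.1·(cos 47°, sin 47°) = (-33.08, 14.02). The tangent condition forces BJ to be normal to JA, so JA runs along (−sin 47°, cos 47°); with |JA| = 27.3, A = (-53.04, 32.64). Then |DA| = |A − D| = 62.28.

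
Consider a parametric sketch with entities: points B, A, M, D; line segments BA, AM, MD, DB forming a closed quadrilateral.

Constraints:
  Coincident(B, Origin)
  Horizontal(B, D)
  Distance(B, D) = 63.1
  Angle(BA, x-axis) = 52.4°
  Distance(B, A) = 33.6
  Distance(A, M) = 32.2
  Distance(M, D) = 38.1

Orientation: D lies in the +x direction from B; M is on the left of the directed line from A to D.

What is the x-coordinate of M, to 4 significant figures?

51.24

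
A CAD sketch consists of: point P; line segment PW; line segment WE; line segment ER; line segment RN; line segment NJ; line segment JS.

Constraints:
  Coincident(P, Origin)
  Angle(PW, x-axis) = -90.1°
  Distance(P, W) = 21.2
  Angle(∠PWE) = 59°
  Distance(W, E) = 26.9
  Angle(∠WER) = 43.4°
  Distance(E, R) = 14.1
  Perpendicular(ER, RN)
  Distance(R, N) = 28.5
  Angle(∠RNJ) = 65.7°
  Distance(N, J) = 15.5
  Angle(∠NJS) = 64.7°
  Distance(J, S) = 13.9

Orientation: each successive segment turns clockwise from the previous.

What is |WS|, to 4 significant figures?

10.47

∠RNJ = 65.7° gives NJ at 168.0° from the x-axis; with |NJ| = 15.5, J = (-18.38, -28.92). ∠NJS = 64.7° gives JS at 52.70° from the x-axis; with |JS| = 13.9, S = (-9.961, -17.87). Then |WS| = |S − W| = 10.47.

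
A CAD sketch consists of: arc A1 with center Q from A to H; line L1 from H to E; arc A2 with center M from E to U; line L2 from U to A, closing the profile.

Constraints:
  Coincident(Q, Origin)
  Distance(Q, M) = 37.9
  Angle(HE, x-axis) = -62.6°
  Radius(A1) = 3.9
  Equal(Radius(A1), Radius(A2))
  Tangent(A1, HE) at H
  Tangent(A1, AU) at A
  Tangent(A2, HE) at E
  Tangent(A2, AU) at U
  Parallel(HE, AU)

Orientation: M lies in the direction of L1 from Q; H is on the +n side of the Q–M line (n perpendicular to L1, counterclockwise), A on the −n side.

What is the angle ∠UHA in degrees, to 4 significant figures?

78.37°

Tangency of A1 to both parallel lines with radius 3.9 puts H and A at Q ± 3.9·n: H = (3.462, 1.795), A = (-3.462, -1.795). Equal radii place E and U the same way about M: E = M + 3.9·n = (20.90, -31.85), U = M − 3.9·n = (13.98, -35.44). Then cos ∠UHA = HU·HA / (|HU||HA|), giving 78.37°.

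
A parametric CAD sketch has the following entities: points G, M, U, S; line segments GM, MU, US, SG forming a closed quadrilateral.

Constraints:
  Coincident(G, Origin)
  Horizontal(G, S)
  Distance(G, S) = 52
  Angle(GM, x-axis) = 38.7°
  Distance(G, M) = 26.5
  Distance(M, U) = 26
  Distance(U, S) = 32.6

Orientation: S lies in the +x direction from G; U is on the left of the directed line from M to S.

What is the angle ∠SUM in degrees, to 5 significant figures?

73.433°

G is at the origin; G and S share the same y with |GS| = 52.0 and S in +x, so S = (52.0, 0). GM runs at 38.7° with |GM| = 26.5, so M = (20.681, 16.569). U is determined by |MU| = 26.0 and |US| = 32.6 together: it lies at the intersection of circle(M, 26.0) and circle(S, 32.6). With |MS| = 35.431, the foot of the radical line on MS is 12.258 from M and the perpendicular offset is √(26.0² − 12.258²) = 22.929. Taking the left-of-MS solution: U = (42.239, 31.104).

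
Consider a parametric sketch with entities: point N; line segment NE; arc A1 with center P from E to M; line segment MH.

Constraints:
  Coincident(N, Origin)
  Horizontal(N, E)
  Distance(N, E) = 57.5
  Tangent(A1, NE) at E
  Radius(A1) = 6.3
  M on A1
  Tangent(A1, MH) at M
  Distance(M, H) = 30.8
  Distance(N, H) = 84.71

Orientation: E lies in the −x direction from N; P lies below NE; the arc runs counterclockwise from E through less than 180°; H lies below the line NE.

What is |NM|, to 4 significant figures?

62.81

N is at the origin; N and E share the same y with |NE| = 57.5 and E on the −x side, so E = (-57.50, 0.000). Since A1 is tangent to NE there, PE ⟂ NE, so P = E + (0, -6.3) = (-57.50, -6.300). Since PM ⟂ MH (tangency), |PH| = √(6.3² + 30.8²) = 31.44 regardless of where M sits on A1. So H lies on both circle(N, 84.71) and circle(P, 31.44); the below-NE intersection is H = (-79.78, -28.48). M is the foot of the tangent from H: M = (-62.75, -2.817).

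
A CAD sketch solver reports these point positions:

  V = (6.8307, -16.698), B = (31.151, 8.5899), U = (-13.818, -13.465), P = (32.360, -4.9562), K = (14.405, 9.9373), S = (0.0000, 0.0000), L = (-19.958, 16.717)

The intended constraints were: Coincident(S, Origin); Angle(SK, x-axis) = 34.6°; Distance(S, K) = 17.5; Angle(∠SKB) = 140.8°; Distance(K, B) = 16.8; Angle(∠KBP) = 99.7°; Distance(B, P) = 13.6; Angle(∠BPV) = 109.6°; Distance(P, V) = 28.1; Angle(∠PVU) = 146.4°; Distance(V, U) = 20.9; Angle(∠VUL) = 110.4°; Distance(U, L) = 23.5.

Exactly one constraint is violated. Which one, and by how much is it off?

Distance(U, L) = 23.5 — off by 7.30.

S = (0.00, 0.00) ✓; SK at 34.60° ✓; |SK| = 17.50 ✓; ∠SKB = 140.8° ✓; |KB| = 16.80 ✓; ∠KBP = 99.70° ✓; |BP| = 13.60 ✓; ∠BPV = 109.6° ✓; |PV| = 28.10 ✓; ∠PVU = 146.4° ✓; |VU| = 20.90 ✓; ∠VUL = 110.4° ✓; |UL| = 30.80 ✗.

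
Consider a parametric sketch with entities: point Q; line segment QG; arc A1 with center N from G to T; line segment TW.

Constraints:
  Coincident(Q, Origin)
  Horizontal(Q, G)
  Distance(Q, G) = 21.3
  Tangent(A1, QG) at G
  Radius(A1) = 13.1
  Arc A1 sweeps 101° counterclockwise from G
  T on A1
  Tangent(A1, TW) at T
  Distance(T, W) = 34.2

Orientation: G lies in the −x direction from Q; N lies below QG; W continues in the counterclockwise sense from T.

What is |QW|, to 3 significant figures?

56.4

Q is at the origin; Q and G share the same y with |QG| = 21.3 and G on the −x side, so G = (-21.3, 0.00). A1 meets QG tangentially, so NG is at right angles to QG, so N = G + (0, -13.1) = (-21.3, -13.1). On A1, G sits at bearing 90° from N; a 101° counterclockwise sweep puts T at bearing 191°, so T = N + 13.1·(cos 191°, sin 191°) = (-34.2, -15.6). A1 meets TW tangentially, so NT is at right angles to TW, so TW runs along (−sin 191°, cos 191°); with |TW| = 34.2, W = (-27.6, -49.2). Then |QW| = |W − Q| = 56.4.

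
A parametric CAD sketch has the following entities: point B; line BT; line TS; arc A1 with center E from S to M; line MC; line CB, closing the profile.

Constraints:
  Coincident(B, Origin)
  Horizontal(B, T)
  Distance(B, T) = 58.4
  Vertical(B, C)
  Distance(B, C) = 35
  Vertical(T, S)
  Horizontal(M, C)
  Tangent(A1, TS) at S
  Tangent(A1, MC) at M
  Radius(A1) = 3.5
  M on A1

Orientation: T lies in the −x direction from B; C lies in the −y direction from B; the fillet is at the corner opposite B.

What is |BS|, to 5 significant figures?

66.354

B is at the origin; B and T share the same y with |BT| = 58.4 and T on the −x side, so T = (-58.400, 0.0000). BC is vertical with |BC| = 35.0 and C on the −y side, so C = (0.0000, -35.000). The virtual corner opposite B is at (-58.400, -35.000). A1 meets TS tangentially, so ES is at right angles to TS and tangency of A1 to MC means the radius EM is perpendicular to MC, with radius 3.5, so the center E sits 3.5 in from both sides at E = (-54.900, -31.500). That places the tangent points at S = (-58.400, -31.500) on TS and M = (-54.900, -35.000) on MC. Then |BS| = |S − B| = 66.354.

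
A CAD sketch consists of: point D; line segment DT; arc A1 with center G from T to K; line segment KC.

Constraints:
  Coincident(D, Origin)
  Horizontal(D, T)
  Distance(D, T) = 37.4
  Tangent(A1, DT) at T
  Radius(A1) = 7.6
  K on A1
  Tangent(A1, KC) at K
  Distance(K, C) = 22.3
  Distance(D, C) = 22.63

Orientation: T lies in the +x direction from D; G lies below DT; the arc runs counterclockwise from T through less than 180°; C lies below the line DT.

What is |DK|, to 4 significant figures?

32.48

Checks: D = (0.00, 0.00) ✓; |GK| = 7.600 ✓; ∠(GK, KC) = 90.00° ✓; |KC| = 22.30 ✓; |DC| = 22.63 ✓.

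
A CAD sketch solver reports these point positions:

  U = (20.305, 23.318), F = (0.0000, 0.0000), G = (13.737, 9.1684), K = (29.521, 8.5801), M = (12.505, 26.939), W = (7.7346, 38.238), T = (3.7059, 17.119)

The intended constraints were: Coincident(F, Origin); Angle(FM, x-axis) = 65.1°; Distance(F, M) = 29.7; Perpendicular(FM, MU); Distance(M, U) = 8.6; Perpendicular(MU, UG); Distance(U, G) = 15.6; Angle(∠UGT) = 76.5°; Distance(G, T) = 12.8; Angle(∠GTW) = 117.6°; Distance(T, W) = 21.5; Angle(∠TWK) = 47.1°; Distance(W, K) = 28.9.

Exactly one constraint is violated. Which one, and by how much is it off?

Distance(W, K) = 28.9 — off by 7.90.

F = (0.00, 0.00) ✓; FM at 65.10° ✓; |FM| = 29.70 ✓; ∠(FM, MU) = 90.00° ✓; |MU| = 8.600 ✓; ∠(MU, UG) = 90.00° ✓; |UG| = 15.60 ✓; ∠UGT = 76.50° ✓; |GT| = 12.80 ✓; ∠GTW = 117.6° ✓; |TW| = 21.50 ✓; ∠TWK = 47.10° ✓; |WK| = 36.80 ✗.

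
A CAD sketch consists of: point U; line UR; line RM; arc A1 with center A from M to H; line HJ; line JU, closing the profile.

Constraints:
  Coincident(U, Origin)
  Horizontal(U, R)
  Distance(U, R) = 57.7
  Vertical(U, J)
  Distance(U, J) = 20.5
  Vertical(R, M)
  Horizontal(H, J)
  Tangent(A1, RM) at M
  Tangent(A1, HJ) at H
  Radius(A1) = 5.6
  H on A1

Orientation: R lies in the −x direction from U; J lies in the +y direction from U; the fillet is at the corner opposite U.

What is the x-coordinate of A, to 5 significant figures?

-52.100

U is at the origin; U and R share the same y with |UR| = 57.7 and R on the −x side, so R = (-57.700, 0.0000). U and J share the same x with |UJ| = 20.5 and J on the +y side, so J = (0.0000, 20.500). The virtual corner opposite U is at (-57.700, 20.500). A1 meets RM tangentially, so AM is at right angles to RM and tangency of A1 to HJ means the radius AH is perpendicular to HJ, with radius 5.6, so the center A sits 5.6 in from both sides at A = (-52.100, 14.900). So A.x = -52.100.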